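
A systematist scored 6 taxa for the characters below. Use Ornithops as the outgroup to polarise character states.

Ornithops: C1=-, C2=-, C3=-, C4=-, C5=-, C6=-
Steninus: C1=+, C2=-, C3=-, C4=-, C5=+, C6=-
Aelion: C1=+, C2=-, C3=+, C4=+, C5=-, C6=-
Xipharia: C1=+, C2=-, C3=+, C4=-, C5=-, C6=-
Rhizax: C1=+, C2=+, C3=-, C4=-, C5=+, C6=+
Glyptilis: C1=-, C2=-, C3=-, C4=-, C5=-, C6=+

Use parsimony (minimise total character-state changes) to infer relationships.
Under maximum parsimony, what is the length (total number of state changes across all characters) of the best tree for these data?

The outgroup has state '-' for every character, so '+' is the derived state throughout.
C1 (derived state '+') is shared by Aelion, Rhizax, Steninus, and Xipharia — a synapomorphy uniting that clade.
C2: derived state '+' in Rhizax only — an autapomorphy, so it tells us nothing about relationships among taxa.
C3: derived state '+' in Aelion and Xipharia only — synapomorphy for {Aelion, Xipharia}.
C4 (derived state '+') is unique to Aelion (autapomorphy; uninformative for grouping).
C5 (derived state '+') is shared by Rhizax and Steninus — a synapomorphy uniting that clade.
C6 (state '+') occurs in Glyptilis and Rhizax but conflicts with the nesting implied by the other characters — most parsimoniously interpreted as homoplasy.
Most parsimonious ingroup topology: (((Steninus,Rhizax),(Aelion,Xipharia)),Glyptilis).
Changes per character on this tree: C1: 1; C2: 1; C3: 1; C4: 1; C5: 1; C6: 2.
Total = 7.

7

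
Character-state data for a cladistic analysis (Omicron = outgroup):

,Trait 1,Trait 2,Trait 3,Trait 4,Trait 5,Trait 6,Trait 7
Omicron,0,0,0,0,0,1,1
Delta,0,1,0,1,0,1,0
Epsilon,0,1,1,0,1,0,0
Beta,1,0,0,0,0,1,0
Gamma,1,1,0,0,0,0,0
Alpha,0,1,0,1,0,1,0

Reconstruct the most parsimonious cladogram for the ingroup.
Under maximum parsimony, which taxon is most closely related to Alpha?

Delta

Character polarity is set by the outgroup: the derived state is whichever differs from the outgroup's state, so for Trait 6, Trait 7 the derived state is '0', and for the remaining characters it is '1'.
Trait 1 groups Beta and Gamma, which is incompatible with the clades supported by the remaining characters; treating it as convergent (homoplasy) costs fewer steps than any alternative tree.
Trait 2 (derived state '1') is shared by Alpha, Delta, Epsilon, and Gamma — a synapomorphy uniting that clade.
Trait 3 (derived state '1') is unique to Epsilon (autapomorphy; uninformative for grouping).
Trait 4 (derived state '1') is shared by Alpha and Delta — a synapomorphy uniting that clade.
Trait 5 (derived state '1') is unique to Epsilon (autapomorphy; uninformative for grouping).
Only Epsilon and Gamma show the derived state '0' for Trait 6, supporting them as a clade.
Trait 7 (derived state '0') is shared by all ingroup taxa — unites the whole ingroup.
Most parsimonious ingroup topology: (((Delta,Alpha),(Epsilon,Gamma)),Beta).
Alpha and Delta form a cherry on this tree, so they are sister taxa.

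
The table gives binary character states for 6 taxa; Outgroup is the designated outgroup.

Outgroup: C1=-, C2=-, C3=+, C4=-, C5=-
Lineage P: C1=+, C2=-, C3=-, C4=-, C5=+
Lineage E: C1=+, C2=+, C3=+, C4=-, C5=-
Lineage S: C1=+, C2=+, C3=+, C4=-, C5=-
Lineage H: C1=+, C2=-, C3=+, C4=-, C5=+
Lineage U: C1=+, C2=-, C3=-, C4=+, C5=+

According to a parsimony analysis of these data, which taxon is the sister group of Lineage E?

Character polarity is set by the outgroup: the derived state is whichever differs from the outgroup's state, so for C3 the derived state is '-', and for the remaining characters it is '+'.
C1 (derived state '+') is shared by all ingroup taxa — unites the whole ingroup.
C2 (derived state '+') is shared by Lineage E and Lineage S — a synapomorphy uniting that clade.
Only Lineage P and Lineage U show the derived state '-' for C3, supporting them as a clade.
C4: derived state '+' in Lineage U only — an autapomorphy, so it tells us nothing about relationships among taxa.
C5 (derived state '+') is shared by Lineage H, Lineage P, and Lineage U — a synapomorphy uniting that clade.
Most parsimonious ingroup topology: (((Lineage P,Lineage U),Lineage H),(Lineage E,Lineage S)).
Lineage E and Lineage S form a cherry on this tree, so they are sister taxa.

Lineage S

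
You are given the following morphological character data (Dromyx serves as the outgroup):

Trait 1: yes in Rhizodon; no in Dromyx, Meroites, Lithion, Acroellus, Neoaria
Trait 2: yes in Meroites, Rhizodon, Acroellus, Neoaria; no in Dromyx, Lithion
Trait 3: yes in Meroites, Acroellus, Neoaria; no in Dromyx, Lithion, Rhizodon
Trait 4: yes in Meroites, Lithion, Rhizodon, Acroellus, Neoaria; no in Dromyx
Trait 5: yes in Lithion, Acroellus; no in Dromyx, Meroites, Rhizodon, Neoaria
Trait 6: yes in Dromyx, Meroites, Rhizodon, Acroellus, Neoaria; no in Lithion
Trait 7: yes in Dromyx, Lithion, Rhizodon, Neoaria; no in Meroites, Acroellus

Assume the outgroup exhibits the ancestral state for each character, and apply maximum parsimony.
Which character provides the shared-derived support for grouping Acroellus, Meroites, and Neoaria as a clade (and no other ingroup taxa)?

Character polarity is set by the outgroup: the derived state is whichever differs from the outgroup's state, so for Trait 6, Trait 7 the derived state is 'no', and for the remaining characters it is 'yes'.
Trait 1: derived state 'yes' in Rhizodon only — an autapomorphy, so it tells us nothing about relationships among taxa.
Trait 2 (derived state 'yes') is shared by Acroellus, Meroites, Neoaria, and Rhizodon — a synapomorphy uniting that clade.
Trait 3 (derived state 'yes') is shared by Acroellus, Meroites, and Neoaria — a synapomorphy uniting that clade.
All ingroup taxa share the derived state 'yes' for Trait 4; it defines the ingroup but does not resolve relationships within it.
Trait 5 groups Acroellus and Lithion, which is incompatible with the clades supported by the remaining characters; treating it as convergent (homoplasy) costs fewer steps than any alternative tree.
Trait 6: derived state 'no' in Lithion only — an autapomorphy, so it tells us nothing about relationships among taxa.
Trait 7 (derived state 'no') is shared by Acroellus and Meroites — a synapomorphy uniting that clade.
Most parsimonious ingroup topology: ((((Meroites,Acroellus),Neoaria),Rhizodon),Lithion).
The clade {Acroellus, Meroites, Neoaria} is supported by Trait 3: its derived state 'yes' occurs in exactly those taxa and in no other taxon (including the outgroup).

Trait 3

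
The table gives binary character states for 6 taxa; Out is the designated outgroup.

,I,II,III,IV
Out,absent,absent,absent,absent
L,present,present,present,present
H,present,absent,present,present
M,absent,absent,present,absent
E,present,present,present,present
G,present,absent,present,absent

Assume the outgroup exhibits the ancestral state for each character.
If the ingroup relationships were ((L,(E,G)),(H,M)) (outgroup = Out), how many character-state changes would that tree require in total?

Map each character onto ((L,(E,G)),(H,M)) (rooted by Out) and count the minimum state changes it requires (Fitch parsimony):
I: 2; II: 2; III: 1; IV: 3.
Total tree length = 8.

8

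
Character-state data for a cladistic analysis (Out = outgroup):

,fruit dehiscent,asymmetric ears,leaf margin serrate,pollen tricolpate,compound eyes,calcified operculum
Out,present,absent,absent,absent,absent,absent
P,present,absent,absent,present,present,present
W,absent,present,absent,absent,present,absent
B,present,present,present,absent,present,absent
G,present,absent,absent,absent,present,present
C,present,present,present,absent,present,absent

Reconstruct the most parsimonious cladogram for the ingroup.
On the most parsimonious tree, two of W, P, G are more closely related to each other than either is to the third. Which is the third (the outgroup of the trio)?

W

Character polarity is set by the outgroup: the derived state is whichever differs from the outgroup's state, so for fruit dehiscent the derived state is 'absent', and for the remaining characters it is 'present'.
fruit dehiscent (derived state 'absent') is unique to W (autapomorphy; uninformative for grouping).
Only B, C, and W show the derived state 'present' for asymmetric ears, supporting them as a clade.
Only B and C show the derived state 'present' for leaf margin serrate, supporting them as a clade.
pollen tricolpate: derived state 'present' in P only — an autapomorphy, so it tells us nothing about relationships among taxa.
compound eyes (derived state 'present') is shared by all ingroup taxa — unites the whole ingroup.
calcified operculum: derived state 'present' in G and P only — synapomorphy for {G, P}.
Most parsimonious ingroup topology: ((P,G),(W,(B,C))).
G and P share a more recent common ancestor with each other than either does with W, so W is the least closely related of the three.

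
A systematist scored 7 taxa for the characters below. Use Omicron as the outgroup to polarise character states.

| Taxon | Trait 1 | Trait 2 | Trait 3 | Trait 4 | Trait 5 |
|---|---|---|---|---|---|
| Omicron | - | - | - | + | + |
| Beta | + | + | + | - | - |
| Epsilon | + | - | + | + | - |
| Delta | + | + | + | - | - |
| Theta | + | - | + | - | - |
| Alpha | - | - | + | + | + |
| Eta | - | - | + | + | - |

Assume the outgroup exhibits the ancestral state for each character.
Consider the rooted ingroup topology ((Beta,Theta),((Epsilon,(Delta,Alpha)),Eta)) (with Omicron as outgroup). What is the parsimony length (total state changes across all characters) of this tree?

Map each character onto ((Beta,Theta),((Epsilon,(Delta,Alpha)),Eta)) (rooted by Omicron) and count the minimum state changes it requires (Fitch parsimony):
Trait 1: 3; Trait 2: 2; Trait 3: 1; Trait 4: 2; Trait 5: 2.
Total tree length = 10.

10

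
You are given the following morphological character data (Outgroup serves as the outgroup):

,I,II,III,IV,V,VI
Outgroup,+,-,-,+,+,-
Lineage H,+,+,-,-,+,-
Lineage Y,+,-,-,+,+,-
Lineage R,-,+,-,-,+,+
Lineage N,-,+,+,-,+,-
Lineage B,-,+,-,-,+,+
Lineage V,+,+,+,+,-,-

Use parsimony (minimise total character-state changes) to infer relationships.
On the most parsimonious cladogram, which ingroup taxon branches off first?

Character polarity is set by the outgroup: the derived state is whichever differs from the outgroup's state, so for I, IV, V the derived state is '-', and for the remaining characters it is '+'.
I: derived state '-' in Lineage B, Lineage N, and Lineage R only — synapomorphy for {Lineage B, Lineage N, Lineage R}.
II (derived state '+') is shared by Lineage B, Lineage H, Lineage N, Lineage R, and Lineage V — a synapomorphy uniting that clade.
III (state '+') occurs in Lineage N and Lineage V but conflicts with the nesting implied by the other characters — most parsimoniously interpreted as homoplasy.
Only Lineage B, Lineage H, Lineage N, and Lineage R show the derived state '-' for IV, supporting them as a clade.
V (derived state '-') is unique to Lineage V (autapomorphy; uninformative for grouping).
VI: derived state '+' in Lineage B and Lineage R only — synapomorphy for {Lineage B, Lineage R}.
Most parsimonious ingroup topology: (((Lineage H,((Lineage R,Lineage B),Lineage N)),Lineage V),Lineage Y).
Lineage Y is sister to the clade containing all other ingroup taxa, so it is the earliest-diverging (most basal) ingroup lineage.

Lineage Y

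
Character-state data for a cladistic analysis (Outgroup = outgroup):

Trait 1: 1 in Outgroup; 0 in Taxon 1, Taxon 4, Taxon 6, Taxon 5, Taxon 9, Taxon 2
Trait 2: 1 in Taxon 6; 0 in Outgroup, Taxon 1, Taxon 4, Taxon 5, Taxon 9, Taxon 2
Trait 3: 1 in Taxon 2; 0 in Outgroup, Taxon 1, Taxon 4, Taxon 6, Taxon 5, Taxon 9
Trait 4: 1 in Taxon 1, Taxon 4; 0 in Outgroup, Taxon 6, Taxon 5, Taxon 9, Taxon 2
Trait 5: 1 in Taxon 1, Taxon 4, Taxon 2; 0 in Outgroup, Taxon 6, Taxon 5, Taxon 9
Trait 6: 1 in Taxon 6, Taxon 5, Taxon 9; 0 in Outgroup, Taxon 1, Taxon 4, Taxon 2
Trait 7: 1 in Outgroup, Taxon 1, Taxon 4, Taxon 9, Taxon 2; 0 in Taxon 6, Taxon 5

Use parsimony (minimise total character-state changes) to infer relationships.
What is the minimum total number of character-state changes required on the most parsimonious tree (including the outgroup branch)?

7

Character polarity is set by the outgroup: the derived state is whichever differs from the outgroup's state, so for Trait 1, Trait 7 the derived state is '0', and for the remaining characters it is '1'.
All ingroup taxa share the derived state '0' for Trait 1; it defines the ingroup but does not resolve relationships within it.
Trait 2: derived state '1' in Taxon 6 only — an autapomorphy, so it tells us nothing about relationships among taxa.
Trait 3: derived state '1' in Taxon 2 only — an autapomorphy, so it tells us nothing about relationships among taxa.
Trait 4 (derived state '1') is shared by Taxon 1 and Taxon 4 — a synapomorphy uniting that clade.
Only Taxon 1, Taxon 2, and Taxon 4 show the derived state '1' for Trait 5, supporting them as a clade.
Only Taxon 5, Taxon 6, and Taxon 9 show the derived state '1' for Trait 6, supporting them as a clade.
Trait 7: derived state '0' in Taxon 5 and Taxon 6 only — synapomorphy for {Taxon 5, Taxon 6}.
Most parsimonious ingroup topology: (((Taxon 1,Taxon 4),Taxon 2),((Taxon 6,Taxon 5),Taxon 9)).
Changes per character on this tree: Trait 1: 1; Trait 2: 1; Trait 3: 1; Trait 4: 1; Trait 5: 1; Trait 6: 1; Trait 7: 1.
Total = 7.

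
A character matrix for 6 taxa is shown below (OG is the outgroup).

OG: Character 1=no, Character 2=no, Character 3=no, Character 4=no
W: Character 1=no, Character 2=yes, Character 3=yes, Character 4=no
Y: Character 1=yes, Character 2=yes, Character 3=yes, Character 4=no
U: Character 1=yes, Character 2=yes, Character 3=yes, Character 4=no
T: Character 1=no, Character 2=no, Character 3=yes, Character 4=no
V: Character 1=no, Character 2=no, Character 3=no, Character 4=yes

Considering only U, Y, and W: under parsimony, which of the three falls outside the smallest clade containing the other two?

W

The outgroup has state 'no' for every character, so 'yes' is the derived state throughout.
Character 1 (derived state 'yes') is shared by U and Y — a synapomorphy uniting that clade.
Character 2 (derived state 'yes') is shared by U, W, and Y — a synapomorphy uniting that clade.
Character 3: derived state 'yes' in T, U, W, and Y only — synapomorphy for {T, U, W, Y}.
Character 4: derived state 'yes' in V only — an autapomorphy, so it tells us nothing about relationships among taxa.
Most parsimonious ingroup topology: (((W,(Y,U)),T),V).
Y and U share a more recent common ancestor with each other than either does with W, so W is the least closely related of the three.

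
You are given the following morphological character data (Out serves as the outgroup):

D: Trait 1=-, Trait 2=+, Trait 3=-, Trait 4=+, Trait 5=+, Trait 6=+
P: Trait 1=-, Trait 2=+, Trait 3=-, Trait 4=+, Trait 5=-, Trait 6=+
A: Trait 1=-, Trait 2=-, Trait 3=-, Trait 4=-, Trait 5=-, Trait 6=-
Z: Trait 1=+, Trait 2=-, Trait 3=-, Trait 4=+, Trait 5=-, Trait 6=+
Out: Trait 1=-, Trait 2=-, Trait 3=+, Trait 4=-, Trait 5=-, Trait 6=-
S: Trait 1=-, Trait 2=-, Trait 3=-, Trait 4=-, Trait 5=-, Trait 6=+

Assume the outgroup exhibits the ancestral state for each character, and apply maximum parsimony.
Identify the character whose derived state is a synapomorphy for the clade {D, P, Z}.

Character polarity is set by the outgroup: the derived state is whichever differs from the outgroup's state, so for Trait 3 the derived state is '-', and for the remaining characters it is '+'.
Trait 1 (derived state '+') is unique to Z (autapomorphy; uninformative for grouping).
Trait 2 (derived state '+') is shared by D and P — a synapomorphy uniting that clade.
Trait 3 (derived state '-') is shared by all ingroup taxa — unites the whole ingroup.
Only D, P, and Z show the derived state '+' for Trait 4, supporting them as a clade.
Trait 5 (derived state '+') is unique to D (autapomorphy; uninformative for grouping).
Trait 6: derived state '+' in D, P, S, and Z only — synapomorphy for {D, P, S, Z}.
Most parsimonious ingroup topology: (((Z,(P,D)),S),A).
The clade {D, P, Z} is supported by Trait 4: its derived state '+' occurs in exactly those taxa and in no other taxon (including the outgroup).

Trait 4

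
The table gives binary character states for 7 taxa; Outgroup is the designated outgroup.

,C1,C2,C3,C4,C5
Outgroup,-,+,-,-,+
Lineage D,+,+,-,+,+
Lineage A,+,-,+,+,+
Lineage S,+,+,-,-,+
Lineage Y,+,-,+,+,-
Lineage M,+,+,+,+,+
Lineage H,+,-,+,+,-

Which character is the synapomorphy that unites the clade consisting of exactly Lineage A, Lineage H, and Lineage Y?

Character polarity is set by the outgroup: the derived state is whichever differs from the outgroup's state, so for C2, C5 the derived state is '-', and for the remaining characters it is '+'.
All ingroup taxa share the derived state '+' for C1; it defines the ingroup but does not resolve relationships within it.
C2: derived state '-' in Lineage A, Lineage H, and Lineage Y only — synapomorphy for {Lineage A, Lineage H, Lineage Y}.
C3: derived state '+' in Lineage A, Lineage H, Lineage M, and Lineage Y only — synapomorphy for {Lineage A, Lineage H, Lineage M, Lineage Y}.
Only Lineage A, Lineage D, Lineage H, Lineage M, and Lineage Y show the derived state '+' for C4, supporting them as a clade.
Only Lineage H and Lineage Y show the derived state '-' for C5, supporting them as a clade.
Most parsimonious ingroup topology: ((Lineage D,((Lineage A,(Lineage Y,Lineage H)),Lineage M)),Lineage S).
The clade {Lineage A, Lineage H, Lineage Y} is supported by C2: its derived state '-' occurs in exactly those taxa and in no other taxon (including the outgroup).

C2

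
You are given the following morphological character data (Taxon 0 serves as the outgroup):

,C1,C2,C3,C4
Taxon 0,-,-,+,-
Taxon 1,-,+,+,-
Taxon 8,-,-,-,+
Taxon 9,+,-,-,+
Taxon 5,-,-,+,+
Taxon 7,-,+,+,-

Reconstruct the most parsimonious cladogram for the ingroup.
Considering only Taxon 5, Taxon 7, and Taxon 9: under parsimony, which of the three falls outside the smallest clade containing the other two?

Character polarity is set by the outgroup: the derived state is whichever differs from the outgroup's state, so for C3 the derived state is '-', and for the remaining characters it is '+'.
C1 (derived state '+') is unique to Taxon 9 (autapomorphy; uninformative for grouping).
C2 (derived state '+') is shared by Taxon 1 and Taxon 7 — a synapomorphy uniting that clade.
C3: derived state '-' in Taxon 8 and Taxon 9 only — synapomorphy for {Taxon 8, Taxon 9}.
C4 (derived state '+') is shared by Taxon 5, Taxon 8, and Taxon 9 — a synapomorphy uniting that clade.
Most parsimonious ingroup topology: ((Taxon 1,Taxon 7),((Taxon 8,Taxon 9),Taxon 5)).
Taxon 5 and Taxon 9 share a more recent common ancestor with each other than either does with Taxon 7, so Taxon 7 is the least closely related of the three.

Taxon 7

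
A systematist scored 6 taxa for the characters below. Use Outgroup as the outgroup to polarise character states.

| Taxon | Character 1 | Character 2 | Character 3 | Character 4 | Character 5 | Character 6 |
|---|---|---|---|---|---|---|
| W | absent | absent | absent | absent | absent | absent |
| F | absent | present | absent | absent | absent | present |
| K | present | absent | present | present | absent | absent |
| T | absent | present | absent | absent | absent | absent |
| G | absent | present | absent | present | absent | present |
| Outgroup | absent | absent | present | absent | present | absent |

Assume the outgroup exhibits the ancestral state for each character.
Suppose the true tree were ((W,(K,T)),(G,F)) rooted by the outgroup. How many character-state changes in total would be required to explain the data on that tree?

9

Map each character onto ((W,(K,T)),(G,F)) (rooted by Outgroup) and count the minimum state changes it requires (Fitch parsimony):
Character 1: 1; Character 2: 2; Character 3: 2; Character 4: 2; Character 5: 1; Character 6: 1.
Total tree length = 9.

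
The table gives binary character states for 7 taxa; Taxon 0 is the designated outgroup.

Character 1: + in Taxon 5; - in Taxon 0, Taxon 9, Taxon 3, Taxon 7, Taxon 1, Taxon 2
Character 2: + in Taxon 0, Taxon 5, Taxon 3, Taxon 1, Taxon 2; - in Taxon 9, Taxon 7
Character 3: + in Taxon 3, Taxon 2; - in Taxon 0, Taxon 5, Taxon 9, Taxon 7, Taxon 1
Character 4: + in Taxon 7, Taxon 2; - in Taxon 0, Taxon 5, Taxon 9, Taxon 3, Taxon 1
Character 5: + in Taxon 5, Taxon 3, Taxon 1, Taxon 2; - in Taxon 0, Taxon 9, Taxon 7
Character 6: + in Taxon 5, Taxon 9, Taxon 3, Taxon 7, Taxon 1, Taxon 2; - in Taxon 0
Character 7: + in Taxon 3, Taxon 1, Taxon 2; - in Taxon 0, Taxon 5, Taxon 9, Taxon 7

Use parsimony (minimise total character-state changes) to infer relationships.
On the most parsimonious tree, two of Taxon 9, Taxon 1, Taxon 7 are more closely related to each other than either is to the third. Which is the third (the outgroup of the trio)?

Taxon 1

Character polarity is set by the outgroup: the derived state is whichever differs from the outgroup's state, so for Character 2 the derived state is '-', and for the remaining characters it is '+'.
Character 1: derived state '+' in Taxon 5 only — an autapomorphy, so it tells us nothing about relationships among taxa.
Character 2: derived state '-' in Taxon 7 and Taxon 9 only — synapomorphy for {Taxon 7, Taxon 9}.
Character 3: derived state '+' in Taxon 2 and Taxon 3 only — synapomorphy for {Taxon 2, Taxon 3}.
Character 4 (state '+') occurs in Taxon 2 and Taxon 7 but conflicts with the nesting implied by the other characters — most parsimoniously interpreted as homoplasy.
Only Taxon 1, Taxon 2, Taxon 3, and Taxon 5 show the derived state '+' for Character 5, supporting them as a clade.
Character 6 (derived state '+') is shared by all ingroup taxa — unites the whole ingroup.
Character 7: derived state '+' in Taxon 1, Taxon 2, and Taxon 3 only — synapomorphy for {Taxon 1, Taxon 2, Taxon 3}.
Most parsimonious ingroup topology: ((Taxon 5,((Taxon 3,Taxon 2),Taxon 1)),(Taxon 9,Taxon 7)).
Taxon 9 and Taxon 7 share a more recent common ancestor with each other than either does with Taxon 1, so Taxon 1 is the least closely related of the three.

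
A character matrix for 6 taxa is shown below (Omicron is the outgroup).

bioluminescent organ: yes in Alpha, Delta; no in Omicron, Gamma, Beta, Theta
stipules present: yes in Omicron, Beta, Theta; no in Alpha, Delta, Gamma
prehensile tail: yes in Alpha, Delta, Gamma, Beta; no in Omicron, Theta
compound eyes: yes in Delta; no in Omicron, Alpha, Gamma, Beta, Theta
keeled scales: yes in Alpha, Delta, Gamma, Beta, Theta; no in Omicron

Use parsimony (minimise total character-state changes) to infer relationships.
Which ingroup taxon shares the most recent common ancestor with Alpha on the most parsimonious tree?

Delta

Character polarity is set by the outgroup: the derived state is whichever differs from the outgroup's state, so for stipules present the derived state is 'no', and for the remaining characters it is 'yes'.
Only Alpha and Delta show the derived state 'yes' for bioluminescent organ, supporting them as a clade.
stipules present: derived state 'no' in Alpha, Delta, and Gamma only — synapomorphy for {Alpha, Delta, Gamma}.
prehensile tail (derived state 'yes') is shared by Alpha, Beta, Delta, and Gamma — a synapomorphy uniting that clade.
compound eyes (derived state 'yes') is unique to Delta (autapomorphy; uninformative for grouping).
All ingroup taxa share the derived state 'yes' for keeled scales; it defines the ingroup but does not resolve relationships within it.
Most parsimonious ingroup topology: ((((Alpha,Delta),Gamma),Beta),Theta).
Alpha and Delta form a cherry on this tree, so they are sister taxa.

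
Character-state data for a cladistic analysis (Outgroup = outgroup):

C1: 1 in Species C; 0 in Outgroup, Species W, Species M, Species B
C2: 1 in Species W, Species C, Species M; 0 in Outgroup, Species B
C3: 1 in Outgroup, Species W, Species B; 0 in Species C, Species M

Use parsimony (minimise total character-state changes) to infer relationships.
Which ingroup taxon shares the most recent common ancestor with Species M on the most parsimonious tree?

Species C

Character polarity is set by the outgroup: the derived state is whichever differs from the outgroup's state, so for C3 the derived state is '0', and for the remaining characters it is '1'.
C1: derived state '1' in Species C only — an autapomorphy, so it tells us nothing about relationships among taxa.
C2: derived state '1' in Species C, Species M, and Species W only — synapomorphy for {Species C, Species M, Species W}.
C3: derived state '0' in Species C and Species M only — synapomorphy for {Species C, Species M}.
Most parsimonious ingroup topology: ((Species W,(Species C,Species M)),Species B).
Species M and Species C form a cherry on this tree, so they are sister taxa.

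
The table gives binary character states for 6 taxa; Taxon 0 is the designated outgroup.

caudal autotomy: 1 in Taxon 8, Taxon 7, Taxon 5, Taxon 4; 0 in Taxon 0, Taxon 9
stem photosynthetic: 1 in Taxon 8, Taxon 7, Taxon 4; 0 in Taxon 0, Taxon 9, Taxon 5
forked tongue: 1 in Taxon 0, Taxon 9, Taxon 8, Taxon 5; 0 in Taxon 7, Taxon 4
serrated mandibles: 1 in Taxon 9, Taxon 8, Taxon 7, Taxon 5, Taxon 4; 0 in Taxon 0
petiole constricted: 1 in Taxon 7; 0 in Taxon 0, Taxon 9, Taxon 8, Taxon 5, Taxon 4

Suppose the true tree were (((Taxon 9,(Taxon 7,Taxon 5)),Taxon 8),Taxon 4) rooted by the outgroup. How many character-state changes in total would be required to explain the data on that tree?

Map each character onto (((Taxon 9,(Taxon 7,Taxon 5)),Taxon 8),Taxon 4) (rooted by Taxon 0) and count the minimum state changes it requires (Fitch parsimony):
caudal autotomy: 2; stem photosynthetic: 3; forked tongue: 2; serrated mandibles: 1; petiole constricted: 1.
Total tree length = 9.

9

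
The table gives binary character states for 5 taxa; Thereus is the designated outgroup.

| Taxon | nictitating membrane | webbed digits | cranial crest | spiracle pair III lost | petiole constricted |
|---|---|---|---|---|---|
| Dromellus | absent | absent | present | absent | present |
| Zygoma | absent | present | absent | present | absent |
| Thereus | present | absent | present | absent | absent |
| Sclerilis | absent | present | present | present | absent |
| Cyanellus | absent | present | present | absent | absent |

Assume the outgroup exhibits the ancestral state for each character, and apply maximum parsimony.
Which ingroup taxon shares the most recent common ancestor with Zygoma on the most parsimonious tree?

Character polarity is set by the outgroup: the derived state is whichever differs from the outgroup's state, so for nictitating membrane, cranial crest the derived state is 'absent', and for the remaining characters it is 'present'.
nictitating membrane (derived state 'absent') is shared by all ingroup taxa — unites the whole ingroup.
webbed digits: derived state 'present' in Cyanellus, Sclerilis, and Zygoma only — synapomorphy for {Cyanellus, Sclerilis, Zygoma}.
cranial crest (derived state 'absent') is unique to Zygoma (autapomorphy; uninformative for grouping).
Only Sclerilis and Zygoma show the derived state 'present' for spiracle pair III lost, supporting them as a clade.
petiole constricted: derived state 'present' in Dromellus only — an autapomorphy, so it tells us nothing about relationships among taxa.
Most parsimonious ingroup topology: ((Cyanellus,(Zygoma,Sclerilis)),Dromellus).
Zygoma and Sclerilis form a cherry on this tree, so they are sister taxa.

Sclerilis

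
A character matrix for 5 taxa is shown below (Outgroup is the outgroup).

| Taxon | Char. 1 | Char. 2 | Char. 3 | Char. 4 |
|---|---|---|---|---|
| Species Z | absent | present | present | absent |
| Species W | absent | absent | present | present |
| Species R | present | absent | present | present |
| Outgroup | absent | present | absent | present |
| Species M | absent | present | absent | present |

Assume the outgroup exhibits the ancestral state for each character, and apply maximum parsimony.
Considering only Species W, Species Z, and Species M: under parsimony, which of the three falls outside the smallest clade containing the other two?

Character polarity is set by the outgroup: the derived state is whichever differs from the outgroup's state, so for Char. 2, Char. 4 the derived state is 'absent', and for the remaining characters it is 'present'.
Char. 1: derived state 'present' in Species R only — an autapomorphy, so it tells us nothing about relationships among taxa.
Char. 2 (derived state 'absent') is shared by Species R and Species W — a synapomorphy uniting that clade.
Char. 3 (derived state 'present') is shared by Species R, Species W, and Species Z — a synapomorphy uniting that clade.
Char. 4 (derived state 'absent') is unique to Species Z (autapomorphy; uninformative for grouping).
Most parsimonious ingroup topology: (((Species R,Species W),Species Z),Species M).
Species Z and Species W share a more recent common ancestor with each other than either does with Species M, so Species M is the least closely related of the three.

Species M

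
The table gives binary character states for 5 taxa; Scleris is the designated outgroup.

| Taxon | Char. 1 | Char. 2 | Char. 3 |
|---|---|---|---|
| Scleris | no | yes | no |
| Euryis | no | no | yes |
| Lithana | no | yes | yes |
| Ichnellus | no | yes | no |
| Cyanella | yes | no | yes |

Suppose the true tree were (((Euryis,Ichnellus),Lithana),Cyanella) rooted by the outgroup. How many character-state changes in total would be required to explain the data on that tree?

Map each character onto (((Euryis,Ichnellus),Lithana),Cyanella) (rooted by Scleris) and count the minimum state changes it requires (Fitch parsimony):
Char. 1: 1; Char. 2: 2; Char. 3: 2.
Total tree length = 5.

5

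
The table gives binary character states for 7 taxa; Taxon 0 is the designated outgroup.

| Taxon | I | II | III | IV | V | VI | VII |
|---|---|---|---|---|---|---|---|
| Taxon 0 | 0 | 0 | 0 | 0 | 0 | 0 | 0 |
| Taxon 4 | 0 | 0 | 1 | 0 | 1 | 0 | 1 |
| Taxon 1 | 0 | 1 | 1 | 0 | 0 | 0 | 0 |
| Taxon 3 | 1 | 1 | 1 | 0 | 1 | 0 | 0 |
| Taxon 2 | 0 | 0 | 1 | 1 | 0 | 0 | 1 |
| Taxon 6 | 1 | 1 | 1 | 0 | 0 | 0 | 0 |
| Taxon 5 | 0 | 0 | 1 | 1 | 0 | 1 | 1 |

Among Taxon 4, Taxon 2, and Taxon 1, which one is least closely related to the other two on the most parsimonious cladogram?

Taxon 1

The outgroup has state '0' for every character, so '1' is the derived state throughout.
Only Taxon 3 and Taxon 6 show the derived state '1' for I, supporting them as a clade.
Only Taxon 1, Taxon 3, and Taxon 6 show the derived state '1' for II, supporting them as a clade.
All ingroup taxa share the derived state '1' for III; it defines the ingroup but does not resolve relationships within it.
IV (derived state '1') is shared by Taxon 2 and Taxon 5 — a synapomorphy uniting that clade.
V (state '1') occurs in Taxon 3 and Taxon 4 but conflicts with the nesting implied by the other characters — most parsimoniously interpreted as homoplasy.
VI: derived state '1' in Taxon 5 only — an autapomorphy, so it tells us nothing about relationships among taxa.
VII: derived state '1' in Taxon 2, Taxon 4, and Taxon 5 only — synapomorphy for {Taxon 2, Taxon 4, Taxon 5}.
Most parsimonious ingroup topology: ((Taxon 4,(Taxon 2,Taxon 5)),(Taxon 1,(Taxon 3,Taxon 6))).
Taxon 2 and Taxon 4 share a more recent common ancestor with each other than either does with Taxon 1, so Taxon 1 is the least closely related of the three.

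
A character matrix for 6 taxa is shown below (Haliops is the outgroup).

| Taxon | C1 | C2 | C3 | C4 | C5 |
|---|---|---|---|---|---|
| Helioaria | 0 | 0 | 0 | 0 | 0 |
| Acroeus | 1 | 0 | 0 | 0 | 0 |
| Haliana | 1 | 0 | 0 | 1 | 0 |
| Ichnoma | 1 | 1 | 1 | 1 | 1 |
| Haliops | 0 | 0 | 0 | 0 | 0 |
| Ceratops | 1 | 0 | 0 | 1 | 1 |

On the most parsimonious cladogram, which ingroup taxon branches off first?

Helioaria

The outgroup has state '0' for every character, so '1' is the derived state throughout.
Only Acroeus, Ceratops, Haliana, and Ichnoma show the derived state '1' for C1, supporting them as a clade.
C2 (derived state '1') is unique to Ichnoma (autapomorphy; uninformative for grouping).
C3 (derived state '1') is unique to Ichnoma (autapomorphy; uninformative for grouping).
Only Ceratops, Haliana, and Ichnoma show the derived state '1' for C4, supporting them as a clade.
C5: derived state '1' in Ceratops and Ichnoma only — synapomorphy for {Ceratops, Ichnoma}.
Most parsimonious ingroup topology: (((Haliana,(Ceratops,Ichnoma)),Acroeus),Helioaria).
Helioaria is sister to the clade containing all other ingroup taxa, so it is the earliest-diverging (most basal) ingroup lineage.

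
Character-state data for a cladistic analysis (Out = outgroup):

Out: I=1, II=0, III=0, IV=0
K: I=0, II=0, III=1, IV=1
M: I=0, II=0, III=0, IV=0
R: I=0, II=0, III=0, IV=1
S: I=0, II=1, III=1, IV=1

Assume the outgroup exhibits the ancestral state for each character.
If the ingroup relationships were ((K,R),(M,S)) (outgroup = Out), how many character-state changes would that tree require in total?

Map each character onto ((K,R),(M,S)) (rooted by Out) and count the minimum state changes it requires (Fitch parsimony):
I: 1; II: 1; III: 2; IV: 2.
Total tree length = 6.

6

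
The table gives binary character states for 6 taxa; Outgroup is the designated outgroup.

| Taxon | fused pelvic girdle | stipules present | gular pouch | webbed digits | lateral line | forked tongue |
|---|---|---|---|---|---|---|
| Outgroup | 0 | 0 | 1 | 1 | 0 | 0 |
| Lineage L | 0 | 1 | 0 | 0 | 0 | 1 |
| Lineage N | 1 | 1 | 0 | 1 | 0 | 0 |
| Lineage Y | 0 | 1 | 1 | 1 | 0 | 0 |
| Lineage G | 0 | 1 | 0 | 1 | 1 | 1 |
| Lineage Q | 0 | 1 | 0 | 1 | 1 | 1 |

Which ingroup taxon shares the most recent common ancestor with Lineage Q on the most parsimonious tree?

Character polarity is set by the outgroup: the derived state is whichever differs from the outgroup's state, so for gular pouch, webbed digits the derived state is '0', and for the remaining characters it is '1'.
fused pelvic girdle (derived state '1') is unique to Lineage N (autapomorphy; uninformative for grouping).
All ingroup taxa share the derived state '1' for stipules present; it defines the ingroup but does not resolve relationships within it.
gular pouch (derived state '0') is shared by Lineage G, Lineage L, Lineage N, and Lineage Q — a synapomorphy uniting that clade.
webbed digits (derived state '0') is unique to Lineage L (autapomorphy; uninformative for grouping).
Only Lineage G and Lineage Q show the derived state '1' for lateral line, supporting them as a clade.
Only Lineage G, Lineage L, and Lineage Q show the derived state '1' for forked tongue, supporting them as a clade.
Most parsimonious ingroup topology: (((Lineage L,(Lineage G,Lineage Q)),Lineage N),Lineage Y).
Lineage Q and Lineage G form a cherry on this tree, so they are sister taxa.

Lineage G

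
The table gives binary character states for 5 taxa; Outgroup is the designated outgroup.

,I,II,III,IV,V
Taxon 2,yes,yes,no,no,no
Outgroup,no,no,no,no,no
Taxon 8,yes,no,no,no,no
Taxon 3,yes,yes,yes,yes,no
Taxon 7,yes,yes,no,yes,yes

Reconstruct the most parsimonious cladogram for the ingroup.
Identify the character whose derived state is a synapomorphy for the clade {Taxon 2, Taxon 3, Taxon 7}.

II

The outgroup has state 'no' for every character, so 'yes' is the derived state throughout.
All ingroup taxa share the derived state 'yes' for I; it defines the ingroup but does not resolve relationships within it.
II (derived state 'yes') is shared by Taxon 2, Taxon 3, and Taxon 7 — a synapomorphy uniting that clade.
III (derived state 'yes') is unique to Taxon 3 (autapomorphy; uninformative for grouping).
IV: derived state 'yes' in Taxon 3 and Taxon 7 only — synapomorphy for {Taxon 3, Taxon 7}.
V (derived state 'yes') is unique to Taxon 7 (autapomorphy; uninformative for grouping).
Most parsimonious ingroup topology: ((Taxon 2,(Taxon 7,Taxon 3)),Taxon 8).
The clade {Taxon 2, Taxon 3, Taxon 7} is supported by II: its derived state 'yes' occurs in exactly those taxa and in no other taxon (including the outgroup).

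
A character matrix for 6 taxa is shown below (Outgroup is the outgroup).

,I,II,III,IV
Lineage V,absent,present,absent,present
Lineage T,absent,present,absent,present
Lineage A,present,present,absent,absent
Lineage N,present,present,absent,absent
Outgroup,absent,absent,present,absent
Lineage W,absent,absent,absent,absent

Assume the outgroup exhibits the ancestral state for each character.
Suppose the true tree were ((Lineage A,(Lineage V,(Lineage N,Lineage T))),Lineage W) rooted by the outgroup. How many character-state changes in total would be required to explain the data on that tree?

Map each character onto ((Lineage A,(Lineage V,(Lineage N,Lineage T))),Lineage W) (rooted by Outgroup) and count the minimum state changes it requires (Fitch parsimony):
I: 2; II: 1; III: 1; IV: 2.
Total tree length = 6.

6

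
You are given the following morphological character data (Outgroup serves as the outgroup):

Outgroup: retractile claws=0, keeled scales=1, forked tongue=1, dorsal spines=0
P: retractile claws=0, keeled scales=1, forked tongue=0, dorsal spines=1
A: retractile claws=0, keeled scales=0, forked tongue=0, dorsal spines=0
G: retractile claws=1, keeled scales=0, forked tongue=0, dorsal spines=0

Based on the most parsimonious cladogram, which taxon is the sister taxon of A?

G

Character polarity is set by the outgroup: the derived state is whichever differs from the outgroup's state, so for keeled scales, forked tongue the derived state is '0', and for the remaining characters it is '1'.
retractile claws: derived state '1' in G only — an autapomorphy, so it tells us nothing about relationships among taxa.
keeled scales: derived state '0' in A and G only — synapomorphy for {A, G}.
All ingroup taxa share the derived state '0' for forked tongue; it defines the ingroup but does not resolve relationships within it.
dorsal spines (derived state '1') is unique to P (autapomorphy; uninformative for grouping).
Most parsimonious ingroup topology: (P,(A,G)).
A and G form a cherry on this tree, so they are sister taxa.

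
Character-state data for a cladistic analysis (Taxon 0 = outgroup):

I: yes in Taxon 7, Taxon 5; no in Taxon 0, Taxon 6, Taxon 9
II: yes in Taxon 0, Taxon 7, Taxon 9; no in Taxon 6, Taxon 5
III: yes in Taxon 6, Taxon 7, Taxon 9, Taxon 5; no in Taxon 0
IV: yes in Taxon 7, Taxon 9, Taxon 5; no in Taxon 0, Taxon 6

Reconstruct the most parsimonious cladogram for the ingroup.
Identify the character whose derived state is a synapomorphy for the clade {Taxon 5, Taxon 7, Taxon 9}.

Character polarity is set by the outgroup: the derived state is whichever differs from the outgroup's state, so for II the derived state is 'no', and for the remaining characters it is 'yes'.
I: derived state 'yes' in Taxon 5 and Taxon 7 only — synapomorphy for {Taxon 5, Taxon 7}.
II groups Taxon 5 and Taxon 6, which is incompatible with the clades supported by the remaining characters; treating it as convergent (homoplasy) costs fewer steps than any alternative tree.
III (derived state 'yes') is shared by all ingroup taxa — unites the whole ingroup.
Only Taxon 5, Taxon 7, and Taxon 9 show the derived state 'yes' for IV, supporting them as a clade.
Most parsimonious ingroup topology: (Taxon 6,((Taxon 7,Taxon 5),Taxon 9)).
The clade {Taxon 5, Taxon 7, Taxon 9} is supported by IV: its derived state 'yes' occurs in exactly those taxa and in no other taxon (including the outgroup).

IV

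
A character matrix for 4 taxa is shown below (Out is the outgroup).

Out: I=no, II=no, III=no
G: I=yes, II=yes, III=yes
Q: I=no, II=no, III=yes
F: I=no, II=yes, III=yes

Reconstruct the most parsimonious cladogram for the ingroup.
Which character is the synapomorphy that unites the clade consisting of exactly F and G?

The outgroup has state 'no' for every character, so 'yes' is the derived state throughout.
I: derived state 'yes' in G only — an autapomorphy, so it tells us nothing about relationships among taxa.
II (derived state 'yes') is shared by F and G — a synapomorphy uniting that clade.
III (derived state 'yes') is shared by all ingroup taxa — unites the whole ingroup.
Most parsimonious ingroup topology: ((G,F),Q).
The clade {F, G} is supported by II: its derived state 'yes' occurs in exactly those taxa and in no other taxon (including the outgroup).

II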